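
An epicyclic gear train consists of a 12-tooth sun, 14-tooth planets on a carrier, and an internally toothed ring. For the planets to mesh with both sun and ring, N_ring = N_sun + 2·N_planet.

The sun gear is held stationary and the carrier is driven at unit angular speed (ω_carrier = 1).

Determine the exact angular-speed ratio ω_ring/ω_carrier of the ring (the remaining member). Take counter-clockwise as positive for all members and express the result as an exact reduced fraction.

N_ring = 12 + 2·14 = 40
12(ω_s−ω_c) = −40(ω_r−ω_c),  ω_s=0, ω_c=1
ω_r = 1 − (12/40)(0−1) = 13/10
ω_r/ω_c = 13/10

13/10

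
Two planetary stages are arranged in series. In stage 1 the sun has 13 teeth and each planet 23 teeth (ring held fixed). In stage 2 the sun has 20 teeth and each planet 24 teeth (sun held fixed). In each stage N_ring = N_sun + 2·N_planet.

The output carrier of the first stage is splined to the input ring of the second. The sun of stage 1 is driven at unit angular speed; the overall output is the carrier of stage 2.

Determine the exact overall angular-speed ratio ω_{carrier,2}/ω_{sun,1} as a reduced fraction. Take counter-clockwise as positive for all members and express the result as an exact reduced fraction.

Stage 1: N_ring = 13 + 2·23 = 59
Stage 1: 13(ω_s−ω_c) = −59(ω_r−ω_c),  ω_r=0, ω_s=1
Stage 1: 13(1−ω_c) = −59(0−ω_c)  ⇒  72ω_c = 13  ⇒  ω_c = 13/72
  ⇒ ω_c¹/ω_s¹ = 13/72
Stage 2: N_ring = 20 + 2·24 = 68
Stage 2: 20(ω_s−ω_c) = −68(ω_r−ω_c),  ω_s=0, ω_r=1
Stage 2: 20(0−ω_c) = −68(1−ω_c)  ⇒  88ω_c = 68  ⇒  ω_c = 17/22
  ⇒ ω_c²/ω_r² = 17/22
Coupling ω_r² = ω_c¹ ⇒ overall = 13/72 × 17/22 = 221/1584

221/1584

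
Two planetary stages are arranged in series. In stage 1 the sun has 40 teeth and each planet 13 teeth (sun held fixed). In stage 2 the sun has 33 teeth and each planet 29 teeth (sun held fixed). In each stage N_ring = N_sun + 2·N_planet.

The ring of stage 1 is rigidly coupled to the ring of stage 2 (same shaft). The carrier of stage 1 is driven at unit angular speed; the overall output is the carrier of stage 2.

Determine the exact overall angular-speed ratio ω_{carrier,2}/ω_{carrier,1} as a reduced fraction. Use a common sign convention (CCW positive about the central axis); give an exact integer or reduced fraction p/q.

Stage 1: N_ring = 40 + 2·13 = 66
Stage 1: 40(ω_s−ω_c) = −66(ω_r−ω_c),  ω_s=0, ω_c=1
Stage 1: ω_r = 1 − (40/66)(0−1) = 53/33
  ⇒ ω_r¹/ω_c¹ = 53/33
Stage 2: N_ring = 33 + 2·29 = 91
Stage 2: 33(ω_s−ω_c) = −91(ω_r−ω_c),  ω_s=0, ω_r=1
Stage 2: 33(0−ω_c) = −91(1−ω_c)  ⇒  124ω_c = 91  ⇒  ω_c = 91/124
  ⇒ ω_c²/ω_r² = 91/124
Coupling ω_r² = ω_r¹ ⇒ overall = 53/33 × 91/124 = 4823/4092

4823/4092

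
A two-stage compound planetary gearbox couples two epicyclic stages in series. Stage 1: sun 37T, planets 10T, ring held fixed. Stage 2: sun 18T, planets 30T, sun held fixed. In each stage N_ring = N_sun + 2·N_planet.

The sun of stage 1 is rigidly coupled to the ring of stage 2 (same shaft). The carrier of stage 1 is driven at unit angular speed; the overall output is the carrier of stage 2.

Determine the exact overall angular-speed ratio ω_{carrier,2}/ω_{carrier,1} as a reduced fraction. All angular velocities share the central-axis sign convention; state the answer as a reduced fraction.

611/296

Stage 1: N_ring = 37 + 2·10 = 57
Stage 1: 37(ω_s−ω_c) = −57(ω_r−ω_c),  ω_r=0, ω_c=1
Stage 1: ω_s = 1 − (57/37)(0−1) = 94/37
  ⇒ ω_s¹/ω_c¹ = 94/37
Stage 2: N_ring = 18 + 2·30 = 78
Stage 2: 18(ω_s−ω_c) = −78(ω_r−ω_c),  ω_s=0, ω_r=1
Stage 2: 18(0−ω_c) = −78(1−ω_c)  ⇒  96ω_c = 78  ⇒  ω_c = 13/16
  ⇒ ω_c²/ω_r² = 13/16
Coupling ω_r² = ω_s¹ ⇒ overall = 94/37 × 13/16 = 611/296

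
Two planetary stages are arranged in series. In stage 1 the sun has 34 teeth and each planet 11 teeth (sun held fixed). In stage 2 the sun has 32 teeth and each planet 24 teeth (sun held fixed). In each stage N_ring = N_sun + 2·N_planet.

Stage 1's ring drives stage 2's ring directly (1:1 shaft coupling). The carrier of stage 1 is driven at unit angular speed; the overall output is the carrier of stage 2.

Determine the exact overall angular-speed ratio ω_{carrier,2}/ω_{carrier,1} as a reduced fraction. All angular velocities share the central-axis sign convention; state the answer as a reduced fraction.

225/196

Stage 1: N_ring = 34 + 2·11 = 56
Stage 1: 34(ω_s−ω_c) = −56(ω_r−ω_c),  ω_s=0, ω_c=1
Stage 1: ω_r = 1 − (34/56)(0−1) = 45/28
  ⇒ ω_r¹/ω_c¹ = 45/28
Stage 2: N_ring = 32 + 2·24 = 80
Stage 2: 32(ω_s−ω_c) = −80(ω_r−ω_c),  ω_s=0, ω_r=1
Stage 2: 32(0−ω_c) = −80(1−ω_c)  ⇒  112ω_c = 80  ⇒  ω_c = 5/7
  ⇒ ω_c²/ω_r² = 5/7
Coupling ω_r² = ω_r¹ ⇒ overall = 45/28 × 5/7 = 225/196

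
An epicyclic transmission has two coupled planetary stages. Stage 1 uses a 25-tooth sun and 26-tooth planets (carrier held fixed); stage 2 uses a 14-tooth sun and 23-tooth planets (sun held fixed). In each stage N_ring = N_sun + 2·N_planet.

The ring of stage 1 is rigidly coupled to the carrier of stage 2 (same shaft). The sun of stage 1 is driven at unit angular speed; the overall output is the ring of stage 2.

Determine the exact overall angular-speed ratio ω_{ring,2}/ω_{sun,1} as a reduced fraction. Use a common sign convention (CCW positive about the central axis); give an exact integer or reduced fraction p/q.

-185/462

Stage 1: N_ring = 25 + 2·26 = 77
Stage 1: 25(ω_s−ω_c) = −77(ω_r−ω_c),  ω_c=0, ω_s=1
Stage 1: ω_r = 0 − (25/77)(1−0) = -25/77
  ⇒ ω_r¹/ω_s¹ = -25/77
Stage 2: N_ring = 14 + 2·23 = 60
Stage 2: 14(ω_s−ω_c) = −60(ω_r−ω_c),  ω_s=0, ω_c=1
Stage 2: ω_r = 1 − (14/60)(0−1) = 37/30
  ⇒ ω_r²/ω_c² = 37/30
Coupling ω_c² = ω_r¹ ⇒ overall = -25/77 × 37/30 = -185/462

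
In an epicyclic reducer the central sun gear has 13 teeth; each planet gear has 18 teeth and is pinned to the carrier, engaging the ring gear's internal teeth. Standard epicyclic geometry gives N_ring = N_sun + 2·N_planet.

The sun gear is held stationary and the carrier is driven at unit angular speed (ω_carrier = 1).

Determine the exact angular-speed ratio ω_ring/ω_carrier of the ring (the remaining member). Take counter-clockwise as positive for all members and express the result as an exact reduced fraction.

N_ring = 13 + 2·18 = 49
13(ω_s−ω_c) = −49(ω_r−ω_c),  ω_s=0, ω_c=1
ω_r = 1 − (13/49)(0−1) = 62/49
ω_r/ω_c = 62/49

62/49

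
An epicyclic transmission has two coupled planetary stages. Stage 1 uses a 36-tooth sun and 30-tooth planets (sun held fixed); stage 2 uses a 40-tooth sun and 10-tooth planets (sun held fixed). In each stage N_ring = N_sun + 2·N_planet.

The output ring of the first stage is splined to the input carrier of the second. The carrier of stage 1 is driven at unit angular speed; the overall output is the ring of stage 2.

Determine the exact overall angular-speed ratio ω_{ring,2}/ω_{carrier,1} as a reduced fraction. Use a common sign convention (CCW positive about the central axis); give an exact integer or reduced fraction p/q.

55/24

Stage 1: N_ring = 36 + 2·30 = 96
Stage 1: 36(ω_s−ω_c) = −96(ω_r−ω_c),  ω_s=0, ω_c=1
Stage 1: ω_r = 1 − (36/96)(0−1) = 11/8
  ⇒ ω_r¹/ω_c¹ = 11/8
Stage 2: N_ring = 40 + 2·10 = 60
Stage 2: 40(ω_s−ω_c) = −60(ω_r−ω_c),  ω_s=0, ω_c=1
Stage 2: ω_r = 1 − (40/60)(0−1) = 5/3
  ⇒ ω_r²/ω_c² = 5/3
Coupling ω_c² = ω_r¹ ⇒ overall = 11/8 × 5/3 = 55/24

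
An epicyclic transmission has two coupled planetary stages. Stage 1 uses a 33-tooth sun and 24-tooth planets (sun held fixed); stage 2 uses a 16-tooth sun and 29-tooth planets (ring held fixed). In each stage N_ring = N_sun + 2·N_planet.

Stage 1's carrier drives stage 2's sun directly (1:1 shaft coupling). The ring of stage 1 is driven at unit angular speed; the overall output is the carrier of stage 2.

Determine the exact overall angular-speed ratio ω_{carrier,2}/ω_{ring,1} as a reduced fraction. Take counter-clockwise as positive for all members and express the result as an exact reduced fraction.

Stage 1: N_ring = 33 + 2·24 = 81
Stage 1: 33(ω_s−ω_c) = −81(ω_r−ω_c),  ω_s=0, ω_r=1
Stage 1: 33(0−ω_c) = −81(1−ω_c)  ⇒  114ω_c = 81  ⇒  ω_c = 27/38
  ⇒ ω_c¹/ω_r¹ = 27/38
Stage 2: N_ring = 16 + 2·29 = 74
Stage 2: 16(ω_s−ω_c) = −74(ω_r−ω_c),  ω_r=0, ω_s=1
Stage 2: 16(1−ω_c) = −74(0−ω_c)  ⇒  90ω_c = 16  ⇒  ω_c = 8/45
  ⇒ ω_c²/ω_s² = 8/45
Coupling ω_s² = ω_c¹ ⇒ overall = 27/38 × 8/45 = 12/95

12/95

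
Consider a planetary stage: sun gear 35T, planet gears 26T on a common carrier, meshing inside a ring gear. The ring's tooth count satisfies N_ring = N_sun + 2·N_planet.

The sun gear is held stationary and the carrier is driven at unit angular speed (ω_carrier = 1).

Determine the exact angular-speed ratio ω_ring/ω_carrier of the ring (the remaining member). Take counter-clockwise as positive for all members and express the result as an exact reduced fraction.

122/87

N_ring = 35 + 2·26 = 87
35(ω_s−ω_c) = −87(ω_r−ω_c),  ω_s=0, ω_c=1
ω_r = 1 − (35/87)(0−1) = 122/87
ω_r/ω_c = 122/87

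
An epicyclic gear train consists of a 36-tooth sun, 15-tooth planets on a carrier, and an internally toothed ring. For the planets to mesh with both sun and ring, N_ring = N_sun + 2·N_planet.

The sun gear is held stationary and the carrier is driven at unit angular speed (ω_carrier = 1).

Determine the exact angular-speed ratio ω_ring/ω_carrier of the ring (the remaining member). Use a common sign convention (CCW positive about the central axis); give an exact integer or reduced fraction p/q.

17/11

N_ring = 36 + 2·15 = 66
36(ω_s−ω_c) = −66(ω_r−ω_c),  ω_s=0, ω_c=1
ω_r = 1 − (36/66)(0−1) = 17/11
ω_r/ω_c = 17/11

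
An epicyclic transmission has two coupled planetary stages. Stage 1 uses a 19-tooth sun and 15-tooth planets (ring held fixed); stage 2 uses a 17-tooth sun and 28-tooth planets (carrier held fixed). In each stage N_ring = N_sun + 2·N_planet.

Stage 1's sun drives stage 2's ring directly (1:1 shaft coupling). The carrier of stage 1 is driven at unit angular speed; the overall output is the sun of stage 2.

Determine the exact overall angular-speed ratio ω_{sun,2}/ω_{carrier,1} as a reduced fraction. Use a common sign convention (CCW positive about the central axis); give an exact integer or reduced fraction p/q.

Stage 1: N_ring = 19 + 2·15 = 49
Stage 1: 19(ω_s−ω_c) = −49(ω_r−ω_c),  ω_r=0, ω_c=1
Stage 1: ω_s = 1 − (49/19)(0−1) = 68/19
  ⇒ ω_s¹/ω_c¹ = 68/19
Stage 2: N_ring = 17 + 2·28 = 73
Stage 2: 17(ω_s−ω_c) = −73(ω_r−ω_c),  ω_c=0, ω_r=1
Stage 2: ω_s = 0 − (73/17)(1−0) = -73/17
  ⇒ ω_s²/ω_r² = -73/17
Coupling ω_r² = ω_s¹ ⇒ overall = 68/19 × -73/17 = -292/19

-292/19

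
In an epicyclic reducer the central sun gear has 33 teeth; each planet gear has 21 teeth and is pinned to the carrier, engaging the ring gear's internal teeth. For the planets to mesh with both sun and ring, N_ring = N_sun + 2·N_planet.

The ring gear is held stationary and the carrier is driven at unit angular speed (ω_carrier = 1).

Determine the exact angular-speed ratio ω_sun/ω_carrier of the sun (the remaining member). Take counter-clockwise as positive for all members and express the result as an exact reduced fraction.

N_ring = 33 + 2·21 = 75
33(ω_s−ω_c) = −75(ω_r−ω_c),  ω_r=0, ω_c=1
ω_s = 1 − (75/33)(0−1) = 36/11
ω_s/ω_c = 36/11

36/11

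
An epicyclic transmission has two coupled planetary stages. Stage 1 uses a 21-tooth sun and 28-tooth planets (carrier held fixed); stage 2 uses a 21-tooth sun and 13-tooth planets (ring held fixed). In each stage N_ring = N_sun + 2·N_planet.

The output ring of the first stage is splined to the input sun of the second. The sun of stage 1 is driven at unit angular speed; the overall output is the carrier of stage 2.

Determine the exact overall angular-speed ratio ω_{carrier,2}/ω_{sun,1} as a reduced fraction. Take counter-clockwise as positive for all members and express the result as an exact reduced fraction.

Stage 1: N_ring = 21 + 2·28 = 77
Stage 1: 21(ω_s−ω_c) = −77(ω_r−ω_c),  ω_c=0, ω_s=1
Stage 1: ω_r = 0 − (21/77)(1−0) = -3/11
  ⇒ ω_r¹/ω_s¹ = -3/11
Stage 2: N_ring = 21 + 2·13 = 47
Stage 2: 21(ω_s−ω_c) = −47(ω_r−ω_c),  ω_r=0, ω_s=1
Stage 2: 21(1−ω_c) = −47(0−ω_c)  ⇒  68ω_c = 21  ⇒  ω_c = 21/68
  ⇒ ω_c²/ω_s² = 21/68
Coupling ω_s² = ω_r¹ ⇒ overall = -3/11 × 21/68 = -63/748

-63/748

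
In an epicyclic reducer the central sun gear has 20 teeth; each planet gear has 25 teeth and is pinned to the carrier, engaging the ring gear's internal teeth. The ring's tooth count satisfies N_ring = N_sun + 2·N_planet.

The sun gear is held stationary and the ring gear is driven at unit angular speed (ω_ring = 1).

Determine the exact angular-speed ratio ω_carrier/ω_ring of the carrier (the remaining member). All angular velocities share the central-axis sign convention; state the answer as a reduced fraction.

N_ring = 20 + 2·25 = 70
20(ω_s−ω_c) = −70(ω_r−ω_c),  ω_s=0, ω_r=1
20(0−ω_c) = −70(1−ω_c)  ⇒  90ω_c = 70  ⇒  ω_c = 7/9
ω_c/ω_r = 7/9

7/9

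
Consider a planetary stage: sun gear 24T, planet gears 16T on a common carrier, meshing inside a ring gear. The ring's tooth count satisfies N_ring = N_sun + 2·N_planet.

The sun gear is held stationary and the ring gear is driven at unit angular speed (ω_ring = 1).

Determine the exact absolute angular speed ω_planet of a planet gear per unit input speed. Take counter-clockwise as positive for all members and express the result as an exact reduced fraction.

N_ring = 24 + 2·16 = 56
24(ω_s−ω_c) = −56(ω_r−ω_c),  ω_s=0, ω_r=1
24(0−ω_c) = −56(1−ω_c)  ⇒  80ω_c = 56  ⇒  ω_c = 7/10
sun–planet: 24·(0−7/10) = −16·(ω_p−ω_c)  ⇒  ω_p−ω_c = −(24/16)·(-7/10) = 21/20
ω_p = 7/10 + 21/20 = 7/4

7/4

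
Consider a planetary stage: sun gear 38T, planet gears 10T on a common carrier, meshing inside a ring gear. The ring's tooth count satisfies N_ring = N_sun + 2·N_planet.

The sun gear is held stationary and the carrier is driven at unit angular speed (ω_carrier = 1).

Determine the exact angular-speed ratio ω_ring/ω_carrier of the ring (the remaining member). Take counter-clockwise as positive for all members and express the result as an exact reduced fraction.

48/29

N_ring = 38 + 2·10 = 58
38(ω_s−ω_c) = −58(ω_r−ω_c),  ω_s=0, ω_c=1
ω_r = 1 − (38/58)(0−1) = 48/29
ω_r/ω_c = 48/29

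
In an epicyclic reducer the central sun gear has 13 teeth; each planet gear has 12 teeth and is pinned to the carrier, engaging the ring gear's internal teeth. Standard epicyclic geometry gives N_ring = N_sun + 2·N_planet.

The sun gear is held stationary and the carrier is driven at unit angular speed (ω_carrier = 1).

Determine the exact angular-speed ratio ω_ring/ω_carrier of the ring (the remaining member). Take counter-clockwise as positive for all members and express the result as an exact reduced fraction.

N_ring = 13 + 2·12 = 37
13(ω_s−ω_c) = −37(ω_r−ω_c),  ω_s=0, ω_c=1
ω_r = 1 − (13/37)(0−1) = 50/37
ω_r/ω_c = 50/37

50/37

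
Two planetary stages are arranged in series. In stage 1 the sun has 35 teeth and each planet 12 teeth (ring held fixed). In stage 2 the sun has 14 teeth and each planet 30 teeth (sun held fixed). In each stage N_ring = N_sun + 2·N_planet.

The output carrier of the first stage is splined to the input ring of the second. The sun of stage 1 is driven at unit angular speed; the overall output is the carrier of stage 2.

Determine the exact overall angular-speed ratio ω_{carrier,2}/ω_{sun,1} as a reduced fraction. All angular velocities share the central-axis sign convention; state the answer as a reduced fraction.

Stage 1: N_ring = 35 + 2·12 = 59
Stage 1: 35(ω_s−ω_c) = −59(ω_r−ω_c),  ω_r=0, ω_s=1
Stage 1: 35(1−ω_c) = −59(0−ω_c)  ⇒  94ω_c = 35  ⇒  ω_c = 35/94
  ⇒ ω_c¹/ω_s¹ = 35/94
Stage 2: N_ring = 14 + 2·30 = 74
Stage 2: 14(ω_s−ω_c) = −74(ω_r−ω_c),  ω_s=0, ω_r=1
Stage 2: 14(0−ω_c) = −74(1−ω_c)  ⇒  88ω_c = 74  ⇒  ω_c = 37/44
  ⇒ ω_c²/ω_r² = 37/44
Coupling ω_r² = ω_c¹ ⇒ overall = 35/94 × 37/44 = 1295/4136

1295/4136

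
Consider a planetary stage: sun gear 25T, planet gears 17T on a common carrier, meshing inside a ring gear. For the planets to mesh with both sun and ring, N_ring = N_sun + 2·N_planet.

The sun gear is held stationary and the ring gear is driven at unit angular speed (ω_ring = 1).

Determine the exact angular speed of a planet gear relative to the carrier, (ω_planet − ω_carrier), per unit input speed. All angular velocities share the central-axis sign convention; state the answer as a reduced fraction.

1475/1428

N_ring = 25 + 2·17 = 59
25(ω_s−ω_c) = −59(ω_r−ω_c),  ω_s=0, ω_r=1
25(0−ω_c) = −59(1−ω_c)  ⇒  84ω_c = 59  ⇒  ω_c = 59/84
sun–planet: 25·(0−59/84) = −17·(ω_p−ω_c)  ⇒  ω_p−ω_c = −(25/17)·(-59/84) = 1475/1428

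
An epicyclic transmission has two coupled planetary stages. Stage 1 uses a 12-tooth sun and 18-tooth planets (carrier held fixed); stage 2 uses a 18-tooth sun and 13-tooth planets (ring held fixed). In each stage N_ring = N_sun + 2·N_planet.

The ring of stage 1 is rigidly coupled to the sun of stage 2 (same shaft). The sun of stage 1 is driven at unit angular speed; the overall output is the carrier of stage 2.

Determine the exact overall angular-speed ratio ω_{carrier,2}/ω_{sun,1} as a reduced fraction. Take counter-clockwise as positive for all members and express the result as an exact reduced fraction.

Stage 1: N_ring = 12 + 2·18 = 48
Stage 1: 12(ω_s−ω_c) = −48(ω_r−ω_c),  ω_c=0, ω_s=1
Stage 1: ω_r = 0 − (12/48)(1−0) = -1/4
  ⇒ ω_r¹/ω_s¹ = -1/4
Stage 2: N_ring = 18 + 2·13 = 44
Stage 2: 18(ω_s−ω_c) = −44(ω_r−ω_c),  ω_r=0, ω_s=1
Stage 2: 18(1−ω_c) = −44(0−ω_c)  ⇒  62ω_c = 18  ⇒  ω_c = 9/31
  ⇒ ω_c²/ω_s² = 9/31
Coupling ω_s² = ω_r¹ ⇒ overall = -1/4 × 9/31 = -9/124

-9/124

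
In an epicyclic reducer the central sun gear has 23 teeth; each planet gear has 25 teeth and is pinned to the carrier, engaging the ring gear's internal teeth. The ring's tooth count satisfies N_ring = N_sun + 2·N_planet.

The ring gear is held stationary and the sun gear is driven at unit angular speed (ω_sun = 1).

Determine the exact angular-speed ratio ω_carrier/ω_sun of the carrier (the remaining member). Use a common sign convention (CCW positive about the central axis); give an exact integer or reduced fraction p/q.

23/96

N_ring = 23 + 2·25 = 73
23(ω_s−ω_c) = −73(ω_r−ω_c),  ω_r=0, ω_s=1
23(1−ω_c) = −73(0−ω_c)  ⇒  96ω_c = 23  ⇒  ω_c = 23/96
ω_c/ω_s = 23/96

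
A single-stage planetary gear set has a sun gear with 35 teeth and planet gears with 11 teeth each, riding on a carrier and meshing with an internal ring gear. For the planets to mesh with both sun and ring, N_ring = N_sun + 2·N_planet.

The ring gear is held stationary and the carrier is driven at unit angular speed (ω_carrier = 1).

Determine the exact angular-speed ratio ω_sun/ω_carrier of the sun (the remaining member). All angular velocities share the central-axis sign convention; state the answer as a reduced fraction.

92/35

N_ring = 35 + 2·11 = 57
35(ω_s−ω_c) = −57(ω_r−ω_c),  ω_r=0, ω_c=1
ω_s = 1 − (57/35)(0−1) = 92/35
ω_s/ω_c = 92/35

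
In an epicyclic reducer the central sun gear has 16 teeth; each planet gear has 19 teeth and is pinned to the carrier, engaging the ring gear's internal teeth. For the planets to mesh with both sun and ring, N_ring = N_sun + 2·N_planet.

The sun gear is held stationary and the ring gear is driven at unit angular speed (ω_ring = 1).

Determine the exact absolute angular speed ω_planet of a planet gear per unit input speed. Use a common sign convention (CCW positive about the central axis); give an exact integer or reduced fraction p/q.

27/19

N_ring = 16 + 2·19 = 54
16(ω_s−ω_c) = −54(ω_r−ω_c),  ω_s=0, ω_r=1
16(0−ω_c) = −54(1−ω_c)  ⇒  70ω_c = 54  ⇒  ω_c = 27/35
sun–planet: 16·(0−27/35) = −19·(ω_p−ω_c)  ⇒  ω_p−ω_c = −(16/19)·(-27/35) = 432/665
ω_p = 27/35 + 432/665 = 27/19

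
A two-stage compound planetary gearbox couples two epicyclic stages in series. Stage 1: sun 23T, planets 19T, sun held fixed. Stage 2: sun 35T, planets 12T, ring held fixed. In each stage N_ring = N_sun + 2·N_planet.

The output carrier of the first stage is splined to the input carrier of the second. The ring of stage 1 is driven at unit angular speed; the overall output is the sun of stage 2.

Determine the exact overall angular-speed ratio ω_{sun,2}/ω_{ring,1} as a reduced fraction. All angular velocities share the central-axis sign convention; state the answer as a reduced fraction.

Stage 1: N_ring = 23 + 2·19 = 61
Stage 1: 23(ω_s−ω_c) = −61(ω_r−ω_c),  ω_s=0, ω_r=1
Stage 1: 23(0−ω_c) = −61(1−ω_c)  ⇒  84ω_c = 61  ⇒  ω_c = 61/84
  ⇒ ω_c¹/ω_r¹ = 61/84
Stage 2: N_ring = 35 + 2·12 = 59
Stage 2: 35(ω_s−ω_c) = −59(ω_r−ω_c),  ω_r=0, ω_c=1
Stage 2: ω_s = 1 − (59/35)(0−1) = 94/35
  ⇒ ω_s²/ω_c² = 94/35
Coupling ω_c² = ω_c¹ ⇒ overall = 61/84 × 94/35 = 2867/1470

2867/1470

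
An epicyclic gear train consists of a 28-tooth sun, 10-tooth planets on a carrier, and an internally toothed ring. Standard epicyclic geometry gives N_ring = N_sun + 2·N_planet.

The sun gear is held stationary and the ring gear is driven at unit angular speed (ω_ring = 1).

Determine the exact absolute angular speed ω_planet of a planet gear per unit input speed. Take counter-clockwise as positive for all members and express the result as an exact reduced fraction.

12/5

N_ring = 28 + 2·10 = 48
28(ω_s−ω_c) = −48(ω_r−ω_c),  ω_s=0, ω_r=1
28(0−ω_c) = −48(1−ω_c)  ⇒  76ω_c = 48  ⇒  ω_c = 12/19
sun–planet: 28·(0−12/19) = −10·(ω_p−ω_c)  ⇒  ω_p−ω_c = −(28/10)·(-12/19) = 168/95
ω_p = 12/19 + 168/95 = 12/5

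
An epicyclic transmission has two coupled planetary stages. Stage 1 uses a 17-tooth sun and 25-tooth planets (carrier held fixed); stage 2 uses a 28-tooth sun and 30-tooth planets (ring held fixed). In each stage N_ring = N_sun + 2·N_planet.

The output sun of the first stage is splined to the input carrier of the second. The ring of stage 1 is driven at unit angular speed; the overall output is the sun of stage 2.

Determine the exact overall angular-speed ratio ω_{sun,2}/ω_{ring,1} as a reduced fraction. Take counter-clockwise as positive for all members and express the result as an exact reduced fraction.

Stage 1: N_ring = 17 + 2·25 = 67
Stage 1: 17(ω_s−ω_c) = −67(ω_r−ω_c),  ω_c=0, ω_r=1
Stage 1: ω_s = 0 − (67/17)(1−0) = -67/17
  ⇒ ω_s¹/ω_r¹ = -67/17
Stage 2: N_ring = 28 + 2·30 = 88
Stage 2: 28(ω_s−ω_c) = −88(ω_r−ω_c),  ω_r=0, ω_c=1
Stage 2: ω_s = 1 − (88/28)(0−1) = 29/7
  ⇒ ω_s²/ω_c² = 29/7
Coupling ω_c² = ω_s¹ ⇒ overall = -67/17 × 29/7 = -1943/119

-1943/119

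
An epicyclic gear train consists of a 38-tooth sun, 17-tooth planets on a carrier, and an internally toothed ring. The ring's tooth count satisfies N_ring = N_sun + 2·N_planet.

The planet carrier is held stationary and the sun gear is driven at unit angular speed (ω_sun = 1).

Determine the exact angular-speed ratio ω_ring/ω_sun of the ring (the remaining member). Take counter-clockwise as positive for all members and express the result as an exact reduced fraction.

-19/36

N_ring = 38 + 2·17 = 72
38(ω_s−ω_c) = −72(ω_r−ω_c),  ω_c=0, ω_s=1
ω_r = 0 − (38/72)(1−0) = -19/36
ω_r/ω_s = -19/36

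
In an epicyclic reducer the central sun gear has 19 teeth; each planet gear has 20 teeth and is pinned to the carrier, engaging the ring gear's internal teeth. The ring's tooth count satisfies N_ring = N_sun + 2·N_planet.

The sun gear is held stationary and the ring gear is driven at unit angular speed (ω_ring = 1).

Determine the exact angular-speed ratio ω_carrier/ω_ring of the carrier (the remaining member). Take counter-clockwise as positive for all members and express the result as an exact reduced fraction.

59/78

N_ring = 19 + 2·20 = 59
19(ω_s−ω_c) = −59(ω_r−ω_c),  ω_s=0, ω_r=1
19(0−ω_c) = −59(1−ω_c)  ⇒  78ω_c = 59  ⇒  ω_c = 59/78
ω_c/ω_r = 59/78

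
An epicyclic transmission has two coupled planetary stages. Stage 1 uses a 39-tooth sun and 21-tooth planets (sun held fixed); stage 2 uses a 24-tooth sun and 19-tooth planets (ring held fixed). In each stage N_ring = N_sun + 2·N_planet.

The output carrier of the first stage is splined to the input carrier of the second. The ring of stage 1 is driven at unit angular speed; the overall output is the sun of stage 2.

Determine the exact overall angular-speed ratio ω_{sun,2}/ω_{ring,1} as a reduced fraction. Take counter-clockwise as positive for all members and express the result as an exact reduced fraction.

Stage 1: N_ring = 39 + 2·21 = 81
Stage 1: 39(ω_s−ω_c) = −81(ω_r−ω_c),  ω_s=0, ω_r=1
Stage 1: 39(0−ω_c) = −81(1−ω_c)  ⇒  120ω_c = 81  ⇒  ω_c = 27/40
  ⇒ ω_c¹/ω_r¹ = 27/40
Stage 2: N_ring = 24 + 2·19 = 62
Stage 2: 24(ω_s−ω_c) = −62(ω_r−ω_c),  ω_r=0, ω_c=1
Stage 2: ω_s = 1 − (62/24)(0−1) = 43/12
  ⇒ ω_s²/ω_c² = 43/12
Coupling ω_c² = ω_c¹ ⇒ overall = 27/40 × 43/12 = 387/160

387/160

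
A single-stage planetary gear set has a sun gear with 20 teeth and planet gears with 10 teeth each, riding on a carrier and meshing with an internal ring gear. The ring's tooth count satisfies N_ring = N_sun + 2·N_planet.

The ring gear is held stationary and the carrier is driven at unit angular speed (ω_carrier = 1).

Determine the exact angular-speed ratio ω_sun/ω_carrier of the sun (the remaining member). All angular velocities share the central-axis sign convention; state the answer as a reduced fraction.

N_ring = 20 + 2·10 = 40
20(ω_s−ω_c) = −40(ω_r−ω_c),  ω_r=0, ω_c=1
ω_s = 1 − (40/20)(0−1) = 3
ω_s/ω_c = 3

3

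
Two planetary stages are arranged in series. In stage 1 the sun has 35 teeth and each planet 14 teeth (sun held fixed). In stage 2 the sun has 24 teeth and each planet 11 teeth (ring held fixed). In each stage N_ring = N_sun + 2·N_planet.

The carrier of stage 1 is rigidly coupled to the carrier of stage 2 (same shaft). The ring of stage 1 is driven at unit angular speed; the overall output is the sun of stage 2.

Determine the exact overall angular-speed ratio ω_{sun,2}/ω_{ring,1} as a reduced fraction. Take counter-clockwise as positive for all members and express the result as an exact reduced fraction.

Stage 1: N_ring = 35 + 2·14 = 63
Stage 1: 35(ω_s−ω_c) = −63(ω_r−ω_c),  ω_s=0, ω_r=1
Stage 1: 35(0−ω_c) = −63(1−ω_c)  ⇒  98ω_c = 63  ⇒  ω_c = 9/14
  ⇒ ω_c¹/ω_r¹ = 9/14
Stage 2: N_ring = 24 + 2·11 = 46
Stage 2: 24(ω_s−ω_c) = −46(ω_r−ω_c),  ω_r=0, ω_c=1
Stage 2: ω_s = 1 − (46/24)(0−1) = 35/12
  ⇒ ω_s²/ω_c² = 35/12
Coupling ω_c² = ω_c¹ ⇒ overall = 9/14 × 35/12 = 15/8

15/8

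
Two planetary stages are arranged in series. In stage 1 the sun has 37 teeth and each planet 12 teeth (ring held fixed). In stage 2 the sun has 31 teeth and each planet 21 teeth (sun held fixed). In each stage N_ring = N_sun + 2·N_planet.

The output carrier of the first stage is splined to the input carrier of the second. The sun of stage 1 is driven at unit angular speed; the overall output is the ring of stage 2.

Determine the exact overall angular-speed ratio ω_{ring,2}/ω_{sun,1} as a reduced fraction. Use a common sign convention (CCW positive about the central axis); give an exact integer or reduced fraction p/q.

Stage 1: N_ring = 37 + 2·12 = 61
Stage 1: 37(ω_s−ω_c) = −61(ω_r−ω_c),  ω_r=0, ω_s=1
Stage 1: 37(1−ω_c) = −61(0−ω_c)  ⇒  98ω_c = 37  ⇒  ω_c = 37/98
  ⇒ ω_c¹/ω_s¹ = 37/98
Stage 2: N_ring = 31 + 2·21 = 73
Stage 2: 31(ω_s−ω_c) = −73(ω_r−ω_c),  ω_s=0, ω_c=1
Stage 2: ω_r = 1 − (31/73)(0−1) = 104/73
  ⇒ ω_r²/ω_c² = 104/73
Coupling ω_c² = ω_c¹ ⇒ overall = 37/98 × 104/73 = 1924/3577

1924/3577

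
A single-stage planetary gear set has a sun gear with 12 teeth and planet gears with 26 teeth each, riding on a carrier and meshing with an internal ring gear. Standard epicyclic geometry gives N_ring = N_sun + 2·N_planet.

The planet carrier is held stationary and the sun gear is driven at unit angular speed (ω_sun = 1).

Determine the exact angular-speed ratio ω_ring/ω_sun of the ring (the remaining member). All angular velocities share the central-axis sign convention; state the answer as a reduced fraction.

N_ring = 12 + 2·26 = 64
12(ω_s−ω_c) = −64(ω_r−ω_c),  ω_c=0, ω_s=1
ω_r = 0 − (12/64)(1−0) = -3/16
ω_r/ω_s = -3/16

-3/16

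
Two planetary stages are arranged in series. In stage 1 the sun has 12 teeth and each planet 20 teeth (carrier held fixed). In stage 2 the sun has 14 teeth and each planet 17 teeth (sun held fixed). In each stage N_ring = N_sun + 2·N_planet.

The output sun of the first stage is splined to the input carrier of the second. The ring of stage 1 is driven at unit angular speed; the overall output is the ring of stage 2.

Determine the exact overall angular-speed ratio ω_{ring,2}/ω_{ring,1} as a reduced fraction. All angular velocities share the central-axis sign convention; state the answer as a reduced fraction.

-403/72

Stage 1: N_ring = 12 + 2·20 = 52
Stage 1: 12(ω_s−ω_c) = −52(ω_r−ω_c),  ω_c=0, ω_r=1
Stage 1: ω_s = 0 − (52/12)(1−0) = -13/3
  ⇒ ω_s¹/ω_r¹ = -13/3
Stage 2: N_ring = 14 + 2·17 = 48
Stage 2: 14(ω_s−ω_c) = −48(ω_r−ω_c),  ω_s=0, ω_c=1
Stage 2: ω_r = 1 − (14/48)(0−1) = 31/24
  ⇒ ω_r²/ω_c² = 31/24
Coupling ω_c² = ω_s¹ ⇒ overall = -13/3 × 31/24 = -403/72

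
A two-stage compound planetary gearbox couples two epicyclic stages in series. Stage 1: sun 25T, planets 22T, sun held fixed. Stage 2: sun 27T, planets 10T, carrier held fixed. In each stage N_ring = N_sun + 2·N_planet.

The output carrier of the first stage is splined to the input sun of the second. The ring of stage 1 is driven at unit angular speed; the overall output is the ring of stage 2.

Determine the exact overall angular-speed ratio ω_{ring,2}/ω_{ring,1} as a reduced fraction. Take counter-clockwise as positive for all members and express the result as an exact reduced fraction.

-1863/4418

Stage 1: N_ring = 25 + 2·22 = 69
Stage 1: 25(ω_s−ω_c) = −69(ω_r−ω_c),  ω_s=0, ω_r=1
Stage 1: 25(0−ω_c) = −69(1−ω_c)  ⇒  94ω_c = 69  ⇒  ω_c = 69/94
  ⇒ ω_c¹/ω_r¹ = 69/94
Stage 2: N_ring = 27 + 2·10 = 47
Stage 2: 27(ω_s−ω_c) = −47(ω_r−ω_c),  ω_c=0, ω_s=1
Stage 2: ω_r = 0 − (27/47)(1−0) = -27/47
  ⇒ ω_r²/ω_s² = -27/47
Coupling ω_s² = ω_c¹ ⇒ overall = 69/94 × -27/47 = -1863/4418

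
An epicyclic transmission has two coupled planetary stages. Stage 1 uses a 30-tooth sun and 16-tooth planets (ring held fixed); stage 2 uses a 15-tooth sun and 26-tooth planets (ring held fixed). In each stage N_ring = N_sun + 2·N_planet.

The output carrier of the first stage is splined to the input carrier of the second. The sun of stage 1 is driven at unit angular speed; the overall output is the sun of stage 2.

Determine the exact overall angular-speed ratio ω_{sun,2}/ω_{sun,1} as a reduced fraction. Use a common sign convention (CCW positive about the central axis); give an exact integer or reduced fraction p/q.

41/23

Stage 1: N_ring = 30 + 2·16 = 62
Stage 1: 30(ω_s−ω_c) = −62(ω_r−ω_c),  ω_r=0, ω_s=1
Stage 1: 30(1−ω_c) = −62(0−ω_c)  ⇒  92ω_c = 30  ⇒  ω_c = 15/46
  ⇒ ω_c¹/ω_s¹ = 15/46
Stage 2: N_ring = 15 + 2·26 = 67
Stage 2: 15(ω_s−ω_c) = −67(ω_r−ω_c),  ω_r=0, ω_c=1
Stage 2: ω_s = 1 − (67/15)(0−1) = 82/15
  ⇒ ω_s²/ω_c² = 82/15
Coupling ω_c² = ω_c¹ ⇒ overall = 15/46 × 82/15 = 41/23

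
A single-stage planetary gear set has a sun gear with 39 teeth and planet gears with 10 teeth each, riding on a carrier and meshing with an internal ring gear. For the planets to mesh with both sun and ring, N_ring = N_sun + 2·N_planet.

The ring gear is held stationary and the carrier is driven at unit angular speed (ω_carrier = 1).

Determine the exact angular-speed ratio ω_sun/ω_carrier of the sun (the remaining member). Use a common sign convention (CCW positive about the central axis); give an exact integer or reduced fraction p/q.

98/39

N_ring = 39 + 2·10 = 59
39(ω_s−ω_c) = −59(ω_r−ω_c),  ω_r=0, ω_c=1
ω_s = 1 − (59/39)(0−1) = 98/39
ω_s/ω_c = 98/39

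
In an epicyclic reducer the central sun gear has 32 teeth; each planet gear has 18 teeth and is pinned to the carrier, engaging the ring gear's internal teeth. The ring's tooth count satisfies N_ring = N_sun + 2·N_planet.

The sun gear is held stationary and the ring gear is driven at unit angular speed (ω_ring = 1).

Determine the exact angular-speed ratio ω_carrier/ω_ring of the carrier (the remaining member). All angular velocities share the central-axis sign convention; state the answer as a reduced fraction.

17/25

N_ring = 32 + 2·18 = 68
32(ω_s−ω_c) = −68(ω_r−ω_c),  ω_s=0, ω_r=1
32(0−ω_c) = −68(1−ω_c)  ⇒  100ω_c = 68  ⇒  ω_c = 17/25
ω_c/ω_r = 17/25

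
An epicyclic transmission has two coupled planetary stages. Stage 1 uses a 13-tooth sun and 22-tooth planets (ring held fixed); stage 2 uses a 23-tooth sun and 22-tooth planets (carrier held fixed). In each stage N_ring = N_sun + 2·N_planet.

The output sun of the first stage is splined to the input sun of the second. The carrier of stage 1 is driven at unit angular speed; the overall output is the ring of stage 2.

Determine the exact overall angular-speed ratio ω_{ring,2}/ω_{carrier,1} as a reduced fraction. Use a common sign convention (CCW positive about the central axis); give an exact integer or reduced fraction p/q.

Stage 1: N_ring = 13 + 2·22 = 57
Stage 1: 13(ω_s−ω_c) = −57(ω_r−ω_c),  ω_r=0, ω_c=1
Stage 1: ω_s = 1 − (57/13)(0−1) = 70/13
  ⇒ ω_s¹/ω_c¹ = 70/13
Stage 2: N_ring = 23 + 2·22 = 67
Stage 2: 23(ω_s−ω_c) = −67(ω_r−ω_c),  ω_c=0, ω_s=1
Stage 2: ω_r = 0 − (23/67)(1−0) = -23/67
  ⇒ ω_r²/ω_s² = -23/67
Coupling ω_s² = ω_s¹ ⇒ overall = 70/13 × -23/67 = -1610/871

-1610/871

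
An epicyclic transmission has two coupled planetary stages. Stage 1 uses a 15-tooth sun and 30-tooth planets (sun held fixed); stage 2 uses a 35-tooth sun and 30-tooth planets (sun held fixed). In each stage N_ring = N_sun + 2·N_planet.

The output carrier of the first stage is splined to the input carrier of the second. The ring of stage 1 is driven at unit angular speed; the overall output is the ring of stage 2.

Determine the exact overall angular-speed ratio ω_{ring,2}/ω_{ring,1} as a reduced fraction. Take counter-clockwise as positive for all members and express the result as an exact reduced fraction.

Stage 1: N_ring = 15 + 2·30 = 75
Stage 1: 15(ω_s−ω_c) = −75(ω_r−ω_c),  ω_s=0, ω_r=1
Stage 1: 15(0−ω_c) = −75(1−ω_c)  ⇒  90ω_c = 75  ⇒  ω_c = 5/6
  ⇒ ω_c¹/ω_r¹ = 5/6
Stage 2: N_ring = 35 + 2·30 = 95
Stage 2: 35(ω_s−ω_c) = −95(ω_r−ω_c),  ω_s=0, ω_c=1
Stage 2: ω_r = 1 − (35/95)(0−1) = 26/19
  ⇒ ω_r²/ω_c² = 26/19
Coupling ω_c² = ω_c¹ ⇒ overall = 5/6 × 26/19 = 65/57

65/57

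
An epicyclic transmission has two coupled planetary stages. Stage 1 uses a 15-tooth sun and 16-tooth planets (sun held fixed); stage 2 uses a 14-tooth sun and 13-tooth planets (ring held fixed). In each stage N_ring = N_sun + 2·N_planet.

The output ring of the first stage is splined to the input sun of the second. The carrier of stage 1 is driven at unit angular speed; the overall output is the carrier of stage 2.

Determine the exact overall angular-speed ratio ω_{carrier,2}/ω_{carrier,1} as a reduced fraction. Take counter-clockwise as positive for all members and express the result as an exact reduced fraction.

Stage 1: N_ring = 15 + 2·16 = 47
Stage 1: 15(ω_s−ω_c) = −47(ω_r−ω_c),  ω_s=0, ω_c=1
Stage 1: ω_r = 1 − (15/47)(0−1) = 62/47
  ⇒ ω_r¹/ω_c¹ = 62/47
Stage 2: N_ring = 14 + 2·13 = 40
Stage 2: 14(ω_s−ω_c) = −40(ω_r−ω_c),  ω_r=0, ω_s=1
Stage 2: 14(1−ω_c) = −40(0−ω_c)  ⇒  54ω_c = 14  ⇒  ω_c = 7/27
  ⇒ ω_c²/ω_s² = 7/27
Coupling ω_s² = ω_r¹ ⇒ overall = 62/47 × 7/27 = 434/1269

434/1269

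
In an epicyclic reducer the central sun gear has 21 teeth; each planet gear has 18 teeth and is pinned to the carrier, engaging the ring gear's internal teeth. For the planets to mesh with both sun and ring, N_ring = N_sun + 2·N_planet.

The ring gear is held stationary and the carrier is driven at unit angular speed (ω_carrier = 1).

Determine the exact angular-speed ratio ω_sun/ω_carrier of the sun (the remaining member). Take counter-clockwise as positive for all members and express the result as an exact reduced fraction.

26/7

N_ring = 21 + 2·18 = 57
21(ω_s−ω_c) = −57(ω_r−ω_c),  ω_r=0, ω_c=1
ω_s = 1 − (57/21)(0−1) = 26/7
ω_s/ω_c = 26/7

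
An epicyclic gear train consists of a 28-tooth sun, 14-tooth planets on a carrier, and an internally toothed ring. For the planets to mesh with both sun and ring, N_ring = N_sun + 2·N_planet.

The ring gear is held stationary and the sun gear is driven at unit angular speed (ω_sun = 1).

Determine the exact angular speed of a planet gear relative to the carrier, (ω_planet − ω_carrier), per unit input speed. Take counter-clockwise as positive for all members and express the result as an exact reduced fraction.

N_ring = 28 + 2·14 = 56
28(ω_s−ω_c) = −56(ω_r−ω_c),  ω_r=0, ω_s=1
28(1−ω_c) = −56(0−ω_c)  ⇒  84ω_c = 28  ⇒  ω_c = 1/3
sun–planet: 28·(1−1/3) = −14·(ω_p−ω_c)  ⇒  ω_p−ω_c = −(28/14)·(2/3) = -4/3

-4/3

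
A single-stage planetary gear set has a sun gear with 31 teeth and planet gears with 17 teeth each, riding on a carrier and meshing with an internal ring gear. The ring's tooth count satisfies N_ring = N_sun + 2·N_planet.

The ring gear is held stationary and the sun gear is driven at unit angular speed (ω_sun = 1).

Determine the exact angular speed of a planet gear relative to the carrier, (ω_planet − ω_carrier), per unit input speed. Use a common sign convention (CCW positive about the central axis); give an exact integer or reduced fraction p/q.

-2015/1632

N_ring = 31 + 2·17 = 65
31(ω_s−ω_c) = −65(ω_r−ω_c),  ω_r=0, ω_s=1
31(1−ω_c) = −65(0−ω_c)  ⇒  96ω_c = 31  ⇒  ω_c = 31/96
sun–planet: 31·(1−31/96) = −17·(ω_p−ω_c)  ⇒  ω_p−ω_c = −(31/17)·(65/96) = -2015/1632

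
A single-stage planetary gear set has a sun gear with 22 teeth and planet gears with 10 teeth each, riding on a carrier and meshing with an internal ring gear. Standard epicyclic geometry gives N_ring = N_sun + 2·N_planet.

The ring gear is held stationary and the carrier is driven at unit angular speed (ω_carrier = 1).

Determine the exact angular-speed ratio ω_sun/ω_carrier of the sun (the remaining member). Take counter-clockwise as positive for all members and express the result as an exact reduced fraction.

32/11

N_ring = 22 + 2·10 = 42
22(ω_s−ω_c) = −42(ω_r−ω_c),  ω_r=0, ω_c=1
ω_s = 1 − (42/22)(0−1) = 32/11
ω_s/ω_c = 32/11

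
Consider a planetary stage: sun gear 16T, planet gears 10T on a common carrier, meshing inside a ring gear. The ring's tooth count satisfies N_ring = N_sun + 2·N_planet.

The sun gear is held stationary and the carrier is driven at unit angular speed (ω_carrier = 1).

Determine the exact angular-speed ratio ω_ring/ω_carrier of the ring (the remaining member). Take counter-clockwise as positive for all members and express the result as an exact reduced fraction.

13/9

N_ring = 16 + 2·10 = 36
16(ω_s−ω_c) = −36(ω_r−ω_c),  ω_s=0, ω_c=1
ω_r = 1 − (16/36)(0−1) = 13/9
ω_r/ω_c = 13/9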